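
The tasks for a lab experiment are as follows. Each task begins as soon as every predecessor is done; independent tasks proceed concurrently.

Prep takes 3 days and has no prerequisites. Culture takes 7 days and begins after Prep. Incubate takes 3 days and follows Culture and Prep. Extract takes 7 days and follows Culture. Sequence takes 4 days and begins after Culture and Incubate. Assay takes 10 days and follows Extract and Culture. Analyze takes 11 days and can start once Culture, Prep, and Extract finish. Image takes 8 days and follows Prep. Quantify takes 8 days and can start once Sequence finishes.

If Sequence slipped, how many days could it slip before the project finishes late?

3

Prep→Culture→Extract→Analyze = 3+7+7+11 = 28 sets the makespan at 28 days.
Longest path through Sequence: 25 days (earliest finish 17, latest finish 20).
So Sequence can slip 20 − 17 = 3 days.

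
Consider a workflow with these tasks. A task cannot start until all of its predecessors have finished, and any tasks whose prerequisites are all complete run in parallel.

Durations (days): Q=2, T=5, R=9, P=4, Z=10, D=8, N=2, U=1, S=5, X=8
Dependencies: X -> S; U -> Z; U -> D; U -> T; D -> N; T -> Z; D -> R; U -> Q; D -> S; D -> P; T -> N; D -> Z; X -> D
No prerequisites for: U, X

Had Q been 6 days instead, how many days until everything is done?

As given, the longest chain is X→D→Z = 8+8+10 = 26, so the finish is 26 days.
Q has 23 days of float (longest path through it is 3).
The critical path is still X→D→Z; finish is now 26 days.

26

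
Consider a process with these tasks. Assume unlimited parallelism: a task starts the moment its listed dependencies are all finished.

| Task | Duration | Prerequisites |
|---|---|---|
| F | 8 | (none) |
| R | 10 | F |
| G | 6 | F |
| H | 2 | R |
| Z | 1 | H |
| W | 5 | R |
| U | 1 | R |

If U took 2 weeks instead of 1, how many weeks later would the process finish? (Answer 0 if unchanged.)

As given, the longest chain is F→R→W = 8+10+5 = 23, so the finish is 23 weeks.
U is off the critical path — its longest chain is 19 weeks, giving 4 of slack.
No other chain overtakes it, so the finish is 23 weeks.
Change in finish: 23 − 23 = +0 weeks.

0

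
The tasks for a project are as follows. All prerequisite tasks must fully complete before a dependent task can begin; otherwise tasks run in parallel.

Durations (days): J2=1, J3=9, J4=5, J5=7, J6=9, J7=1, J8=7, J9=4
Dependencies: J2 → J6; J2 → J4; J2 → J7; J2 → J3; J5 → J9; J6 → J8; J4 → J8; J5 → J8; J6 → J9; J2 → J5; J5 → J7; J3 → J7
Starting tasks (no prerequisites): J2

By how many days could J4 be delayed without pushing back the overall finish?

4

The longest chain is J2→J6→J8 = 1+9+7 = 17; overall finish 17 days.
Longest path through J4: 13 days (earliest finish 6, latest finish 10).
Float = 17 − 13 = 4.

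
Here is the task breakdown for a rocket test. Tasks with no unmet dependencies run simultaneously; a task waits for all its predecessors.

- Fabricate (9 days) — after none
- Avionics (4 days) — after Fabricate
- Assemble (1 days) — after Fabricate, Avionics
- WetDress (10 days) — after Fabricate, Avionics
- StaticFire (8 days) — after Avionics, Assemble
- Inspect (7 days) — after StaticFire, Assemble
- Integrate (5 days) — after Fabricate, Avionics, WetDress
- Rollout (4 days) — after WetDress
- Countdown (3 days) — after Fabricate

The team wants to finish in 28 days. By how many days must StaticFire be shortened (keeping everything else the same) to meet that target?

1

Current finish: 29 days; target: 28.
StaticFire is on every critical path, so each day cut from StaticFire cuts the finish by one (this holds down to a finish of 28).
Need 29 − 28 = 1 day off StaticFire → StaticFire becomes 7 days, finish becomes 28.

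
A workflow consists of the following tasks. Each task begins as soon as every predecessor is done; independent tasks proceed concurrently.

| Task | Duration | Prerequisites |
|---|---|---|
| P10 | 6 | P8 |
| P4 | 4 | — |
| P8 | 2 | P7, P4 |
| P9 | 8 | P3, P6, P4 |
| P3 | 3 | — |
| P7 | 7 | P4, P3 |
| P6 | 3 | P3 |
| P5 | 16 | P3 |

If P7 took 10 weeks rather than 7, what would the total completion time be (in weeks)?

As given, the longest chain is P4→P7→P8→P10 = 4+7+2+6 = 19, so the finish is 19 weeks.
P7 lies on that path, so at 10 weeks the path becomes 22 weeks.
No other chain overtakes it, so the finish is 22 weeks.

22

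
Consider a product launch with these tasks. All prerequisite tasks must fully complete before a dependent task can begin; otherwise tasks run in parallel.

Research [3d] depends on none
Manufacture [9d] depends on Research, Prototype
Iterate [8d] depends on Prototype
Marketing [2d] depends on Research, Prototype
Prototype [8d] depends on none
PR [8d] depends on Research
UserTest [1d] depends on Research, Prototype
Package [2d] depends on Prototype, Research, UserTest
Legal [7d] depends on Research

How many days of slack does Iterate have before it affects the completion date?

1

Prototype→Manufacture = 8+9 = 17 sets the makespan at 17 days.
Iterate finishes as early as 16 and must finish by 17.
Float = 17 − 16 = 1.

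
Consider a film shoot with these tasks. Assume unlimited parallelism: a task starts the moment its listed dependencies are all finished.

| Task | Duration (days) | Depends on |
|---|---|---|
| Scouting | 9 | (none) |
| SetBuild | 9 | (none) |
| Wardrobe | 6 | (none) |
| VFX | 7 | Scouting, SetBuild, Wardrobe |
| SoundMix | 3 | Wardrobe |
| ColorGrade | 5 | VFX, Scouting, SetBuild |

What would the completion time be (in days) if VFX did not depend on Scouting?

With the dependency in place, Scouting→VFX→ColorGrade = 9+7+5 = 21 sets the finish at 21 days.
Dropping Scouting→VFX doesn't change VFX's earliest start (9); another predecessor still binds.
New critical path: SetBuild→VFX→ColorGrade = 9+7+5 = 21 ⇒ 21 days.

21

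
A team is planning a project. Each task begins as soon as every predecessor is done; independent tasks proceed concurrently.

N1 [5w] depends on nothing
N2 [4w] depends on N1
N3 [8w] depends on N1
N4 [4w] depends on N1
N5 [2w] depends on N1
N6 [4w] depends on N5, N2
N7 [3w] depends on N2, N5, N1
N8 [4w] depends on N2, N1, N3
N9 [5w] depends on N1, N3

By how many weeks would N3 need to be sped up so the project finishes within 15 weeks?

3

Current finish: 18 weeks; target: 15.
N3 is on every critical path, so each week cut from N3 cuts the finish by one (this holds down to a finish of 13).
Need 18 − 15 = 3 weeks off N3 → N3 becomes 5 weeks, finish becomes 15.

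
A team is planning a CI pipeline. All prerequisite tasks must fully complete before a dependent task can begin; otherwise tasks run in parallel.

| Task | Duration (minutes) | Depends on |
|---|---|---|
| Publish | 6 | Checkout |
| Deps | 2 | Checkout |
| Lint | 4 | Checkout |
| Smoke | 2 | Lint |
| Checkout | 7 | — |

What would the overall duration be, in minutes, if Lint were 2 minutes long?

The binding path is Checkout→Lint→Smoke = 7+4+2 = 13; finish at 13 minutes.
Lint lies on that path, so at 2 minutes the path becomes 11 minutes.
New critical path: Checkout→Publish = 7+6 = 13 ⇒ 13 minutes.

13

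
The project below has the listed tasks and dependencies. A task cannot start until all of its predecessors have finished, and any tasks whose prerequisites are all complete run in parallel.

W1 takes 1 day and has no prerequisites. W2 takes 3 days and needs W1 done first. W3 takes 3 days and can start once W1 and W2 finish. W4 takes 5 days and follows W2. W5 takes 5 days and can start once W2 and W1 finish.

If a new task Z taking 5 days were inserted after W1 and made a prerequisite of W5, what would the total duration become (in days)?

Originally the project takes 9 days.
With Z inserted, W5 now waits for max(W2, W1, Z).
New critical path: W1→Z→W5 = 1+5+5 = 11 ⇒ 11 days.

11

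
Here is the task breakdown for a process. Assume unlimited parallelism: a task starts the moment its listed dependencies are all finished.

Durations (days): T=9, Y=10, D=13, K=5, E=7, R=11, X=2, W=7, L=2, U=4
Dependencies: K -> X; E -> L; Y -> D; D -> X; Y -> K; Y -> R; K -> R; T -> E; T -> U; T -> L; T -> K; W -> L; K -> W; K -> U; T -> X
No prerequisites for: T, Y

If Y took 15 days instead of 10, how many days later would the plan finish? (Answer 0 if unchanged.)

As given, the longest chain is Y→K→R = 10+5+11 = 26, so the finish is 26 days.
Y lies on that path, so at 15 days the path becomes 31 days.
That remains the longest chain; total 31 days.
Change in finish: 31 − 26 = +5 days.

5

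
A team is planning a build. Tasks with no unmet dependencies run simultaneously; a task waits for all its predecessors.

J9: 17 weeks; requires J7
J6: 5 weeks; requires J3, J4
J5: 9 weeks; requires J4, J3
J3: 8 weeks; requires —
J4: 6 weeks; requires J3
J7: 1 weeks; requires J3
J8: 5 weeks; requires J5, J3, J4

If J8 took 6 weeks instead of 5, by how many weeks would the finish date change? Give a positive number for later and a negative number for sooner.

Critical path before the change: J3→J4→J5→J8 = 8+6+9+5 = 28 giving 28 weeks.
Since J8 is critical, the +1 change carries straight to that chain (now 29 weeks).
No other chain overtakes it, so the finish is 29 weeks.
Change in finish: 29 − 28 = +1 weeks.

1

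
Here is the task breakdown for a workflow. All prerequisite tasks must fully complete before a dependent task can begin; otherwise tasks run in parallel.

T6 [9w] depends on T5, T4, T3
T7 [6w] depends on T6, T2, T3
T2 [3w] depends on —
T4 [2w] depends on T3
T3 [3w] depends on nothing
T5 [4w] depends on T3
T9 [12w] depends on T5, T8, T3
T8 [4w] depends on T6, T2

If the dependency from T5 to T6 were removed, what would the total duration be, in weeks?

With the dependency in place, T3→T5→T6→T8→T9 = 3+4+9+4+12 = 32 sets the finish at 32 weeks.
Without T5→T6, T6's earliest start moves from 7 to 5.
New critical path: T3→T4→T6→T8→T9 = 3+2+9+4+12 = 30 ⇒ 30 weeks.

30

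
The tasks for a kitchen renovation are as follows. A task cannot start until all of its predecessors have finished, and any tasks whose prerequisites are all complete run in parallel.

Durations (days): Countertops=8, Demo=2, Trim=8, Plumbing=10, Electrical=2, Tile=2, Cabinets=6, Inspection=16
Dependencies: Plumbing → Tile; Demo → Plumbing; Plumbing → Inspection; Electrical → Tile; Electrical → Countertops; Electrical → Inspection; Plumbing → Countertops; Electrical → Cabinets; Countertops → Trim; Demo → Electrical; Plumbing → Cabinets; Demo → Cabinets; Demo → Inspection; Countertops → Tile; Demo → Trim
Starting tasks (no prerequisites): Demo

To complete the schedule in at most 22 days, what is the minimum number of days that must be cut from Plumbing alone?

Current finish: 28 days; target: 22.
Plumbing is on every critical path, so each day cut from Plumbing cuts the finish by one (this holds down to a finish of 20).
Need 28 − 22 = 6 days off Plumbing → Plumbing becomes 4 days, finish becomes 22.

6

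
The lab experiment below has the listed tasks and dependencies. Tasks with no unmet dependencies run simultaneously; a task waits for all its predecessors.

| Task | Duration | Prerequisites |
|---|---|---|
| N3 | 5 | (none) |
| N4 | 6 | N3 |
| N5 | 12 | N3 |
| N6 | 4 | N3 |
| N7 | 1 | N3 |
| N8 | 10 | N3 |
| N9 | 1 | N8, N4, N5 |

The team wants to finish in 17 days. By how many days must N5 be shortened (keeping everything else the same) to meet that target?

Current finish: 18 days; target: 17.
N5 is on every critical path, so each day cut from N5 cuts the finish by one (this holds down to a finish of 16).
Need 18 − 17 = 1 day off N5 → N5 becomes 11 days, finish becomes 17.

1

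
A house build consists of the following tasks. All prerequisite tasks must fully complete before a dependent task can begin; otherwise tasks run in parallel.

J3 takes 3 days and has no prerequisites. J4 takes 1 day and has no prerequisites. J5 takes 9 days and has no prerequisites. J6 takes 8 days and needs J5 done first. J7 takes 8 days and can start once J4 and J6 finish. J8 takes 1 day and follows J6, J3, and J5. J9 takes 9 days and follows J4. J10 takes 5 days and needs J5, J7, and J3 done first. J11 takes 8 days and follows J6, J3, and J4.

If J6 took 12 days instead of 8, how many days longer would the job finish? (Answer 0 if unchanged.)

4

Baseline: J5→J6→J7→J10 = 9+8+8+5 = 30 → 30 days.
J6 is on the critical path; changing it to 12 makes that path 34 days.
That remains the longest chain; total 34 days.
Change in finish: 34 − 30 = +4 days.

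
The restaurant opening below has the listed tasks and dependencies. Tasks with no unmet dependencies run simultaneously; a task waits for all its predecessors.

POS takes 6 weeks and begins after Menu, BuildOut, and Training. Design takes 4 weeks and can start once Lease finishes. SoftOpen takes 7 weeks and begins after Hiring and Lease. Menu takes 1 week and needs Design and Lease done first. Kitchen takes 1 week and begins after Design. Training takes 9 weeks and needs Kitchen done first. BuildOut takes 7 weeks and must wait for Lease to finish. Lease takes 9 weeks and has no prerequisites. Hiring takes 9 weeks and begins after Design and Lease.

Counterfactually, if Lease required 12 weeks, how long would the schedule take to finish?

32

The binding path is Lease→Design→Kitchen→Training→POS = 9+4+1+9+6 = 29; finish at 29 weeks.
Since Lease is critical, the +3 change carries straight to that chain (now 32 weeks).
The critical path is still Lease→Design→Kitchen→Training→POS; finish is now 32 weeks.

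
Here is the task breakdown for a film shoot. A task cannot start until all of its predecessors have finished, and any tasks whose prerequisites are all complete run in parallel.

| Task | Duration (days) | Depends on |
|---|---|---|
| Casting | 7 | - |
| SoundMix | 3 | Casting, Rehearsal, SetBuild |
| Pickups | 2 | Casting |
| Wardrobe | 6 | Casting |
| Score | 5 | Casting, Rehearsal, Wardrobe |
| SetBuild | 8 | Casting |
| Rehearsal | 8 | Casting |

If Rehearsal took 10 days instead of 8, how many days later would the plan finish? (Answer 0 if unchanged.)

The binding path is Casting→Rehearsal→Score = 7+8+5 = 20; finish at 20 days.
Rehearsal lies on that path, so at 10 days the path becomes 22 days.
The critical path is still Casting→Rehearsal→Score; finish is now 22 days.
Change in finish: 22 − 20 = +2 days.

2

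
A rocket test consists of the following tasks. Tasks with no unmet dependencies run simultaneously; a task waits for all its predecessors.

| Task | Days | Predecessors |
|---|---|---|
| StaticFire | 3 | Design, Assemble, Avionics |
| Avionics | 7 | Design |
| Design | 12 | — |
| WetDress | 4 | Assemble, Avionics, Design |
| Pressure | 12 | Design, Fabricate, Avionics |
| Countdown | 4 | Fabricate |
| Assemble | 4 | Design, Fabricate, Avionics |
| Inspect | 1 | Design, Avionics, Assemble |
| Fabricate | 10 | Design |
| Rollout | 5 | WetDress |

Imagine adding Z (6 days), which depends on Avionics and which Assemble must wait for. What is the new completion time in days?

38

Originally the project takes 35 days.
With Z inserted, Assemble now waits for max(Design, Fabricate, Avionics, Z).
New critical path: Design→Avionics→Z→Assemble→WetDress→Rollout = 12+7+6+4+4+5 = 38 ⇒ 38 days.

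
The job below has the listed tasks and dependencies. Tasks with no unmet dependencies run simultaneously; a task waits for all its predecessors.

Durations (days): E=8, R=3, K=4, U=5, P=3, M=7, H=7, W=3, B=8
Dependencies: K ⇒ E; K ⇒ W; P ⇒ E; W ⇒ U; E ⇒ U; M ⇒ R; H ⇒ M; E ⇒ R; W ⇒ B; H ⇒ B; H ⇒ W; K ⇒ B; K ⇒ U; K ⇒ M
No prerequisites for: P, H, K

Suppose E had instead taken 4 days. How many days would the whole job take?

18

Critical path before the change: H→W→B = 7+3+8 = 18 giving 18 days.
E has 1 day of float (longest path through it is 17).
The critical path is still H→W→B; finish is now 18 days.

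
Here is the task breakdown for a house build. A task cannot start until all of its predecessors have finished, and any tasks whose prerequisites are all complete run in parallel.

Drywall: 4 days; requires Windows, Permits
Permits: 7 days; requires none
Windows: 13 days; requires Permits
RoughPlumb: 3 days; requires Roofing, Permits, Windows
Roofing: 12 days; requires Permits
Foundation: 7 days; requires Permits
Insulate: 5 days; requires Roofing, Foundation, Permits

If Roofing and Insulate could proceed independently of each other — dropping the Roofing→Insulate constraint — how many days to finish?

24

Before: longest chain Permits→Roofing→Insulate = 7+12+5 = 24, finish 24.
Without Roofing→Insulate, Insulate's earliest start moves from 19 to 14.
New critical path: Permits→Windows→Drywall = 7+13+4 = 24 ⇒ 24 days.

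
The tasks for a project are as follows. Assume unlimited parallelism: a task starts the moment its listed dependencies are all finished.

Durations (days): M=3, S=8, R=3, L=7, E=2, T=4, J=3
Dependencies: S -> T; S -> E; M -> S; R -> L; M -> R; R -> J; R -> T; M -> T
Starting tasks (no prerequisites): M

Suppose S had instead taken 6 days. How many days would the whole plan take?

Critical path before the change: M→S→T = 3+8+4 = 15 giving 15 days.
S lies on that path, so at 6 days the path becomes 13 days.
No other chain overtakes it, so the finish is 13 days.

13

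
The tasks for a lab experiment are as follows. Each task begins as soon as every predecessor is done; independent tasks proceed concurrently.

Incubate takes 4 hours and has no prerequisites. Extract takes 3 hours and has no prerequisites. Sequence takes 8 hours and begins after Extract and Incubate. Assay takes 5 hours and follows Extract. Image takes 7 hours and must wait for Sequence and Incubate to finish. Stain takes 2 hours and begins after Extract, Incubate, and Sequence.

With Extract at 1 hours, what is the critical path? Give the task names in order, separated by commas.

Incubate, Sequence, Image

Critical path before the change: Incubate→Sequence→Image = 4+8+7 = 19 giving 19 hours.
The longest path through Extract is only 18 hours, so Extract has float 1.
The critical path is still Incubate→Sequence→Image; finish is now 19 hours.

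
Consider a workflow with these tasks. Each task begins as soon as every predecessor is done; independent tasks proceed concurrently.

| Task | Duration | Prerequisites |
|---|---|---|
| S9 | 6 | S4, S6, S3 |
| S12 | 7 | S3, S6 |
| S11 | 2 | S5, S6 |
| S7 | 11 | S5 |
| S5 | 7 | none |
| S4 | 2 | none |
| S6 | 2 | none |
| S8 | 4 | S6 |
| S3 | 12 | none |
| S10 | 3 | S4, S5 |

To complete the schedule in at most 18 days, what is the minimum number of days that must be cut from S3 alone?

1

Current finish: 19 days; target: 18.
S3 is on every critical path, so each day cut from S3 cuts the finish by one (this holds down to a finish of 18).
Need 19 − 18 = 1 day off S3 → S3 becomes 11 days, finish becomes 18.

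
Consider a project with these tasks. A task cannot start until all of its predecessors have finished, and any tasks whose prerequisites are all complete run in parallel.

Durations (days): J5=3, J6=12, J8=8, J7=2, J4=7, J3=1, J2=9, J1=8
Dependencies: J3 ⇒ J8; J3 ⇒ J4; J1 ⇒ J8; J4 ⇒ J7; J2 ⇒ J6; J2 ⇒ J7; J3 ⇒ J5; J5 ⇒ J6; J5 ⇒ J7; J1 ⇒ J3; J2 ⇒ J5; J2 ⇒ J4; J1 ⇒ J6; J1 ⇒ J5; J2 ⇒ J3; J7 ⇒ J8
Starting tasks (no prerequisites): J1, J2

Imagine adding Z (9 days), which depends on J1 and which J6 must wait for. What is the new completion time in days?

29

Originally the plan takes 27 days.
With Z inserted, J6 now waits for max(J1, J2, J5, Z).
New critical path: J1→Z→J6 = 8+9+12 = 29 ⇒ 29 days.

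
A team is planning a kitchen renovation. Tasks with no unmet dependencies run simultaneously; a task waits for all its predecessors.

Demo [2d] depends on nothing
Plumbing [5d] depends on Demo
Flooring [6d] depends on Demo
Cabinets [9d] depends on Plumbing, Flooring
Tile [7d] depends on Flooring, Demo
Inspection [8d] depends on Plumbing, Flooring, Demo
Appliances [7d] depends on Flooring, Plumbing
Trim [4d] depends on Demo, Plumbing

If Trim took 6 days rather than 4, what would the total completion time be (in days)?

The binding path is Demo→Flooring→Cabinets = 2+6+9 = 17; finish at 17 days.
The longest path through Trim is only 11 days, so Trim has float 6.
No other chain overtakes it, so the finish is 17 days.

17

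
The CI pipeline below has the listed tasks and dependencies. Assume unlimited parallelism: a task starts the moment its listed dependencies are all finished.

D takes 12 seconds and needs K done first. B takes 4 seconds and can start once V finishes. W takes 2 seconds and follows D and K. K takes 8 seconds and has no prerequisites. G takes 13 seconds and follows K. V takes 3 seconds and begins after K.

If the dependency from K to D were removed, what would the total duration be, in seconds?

Original critical path: K→D→W = 8+12+2 = 22 ⇒ 22 seconds.
Without K→D, D's earliest start moves from 8 to 0.
New critical path: K→G = 8+13 = 21 ⇒ 21 seconds.

21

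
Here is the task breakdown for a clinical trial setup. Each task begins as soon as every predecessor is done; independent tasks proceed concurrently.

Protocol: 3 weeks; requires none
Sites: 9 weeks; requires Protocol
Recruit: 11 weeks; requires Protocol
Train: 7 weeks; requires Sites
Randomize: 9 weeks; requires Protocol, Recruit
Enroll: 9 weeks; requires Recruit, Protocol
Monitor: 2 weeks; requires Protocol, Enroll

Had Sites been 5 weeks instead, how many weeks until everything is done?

Baseline: Protocol→Recruit→Enroll→Monitor = 3+11+9+2 = 25 → 25 weeks.
Sites is off the critical path — its longest chain is 19 weeks, giving 6 of slack.
No other chain overtakes it, so the finish is 25 weeks.

25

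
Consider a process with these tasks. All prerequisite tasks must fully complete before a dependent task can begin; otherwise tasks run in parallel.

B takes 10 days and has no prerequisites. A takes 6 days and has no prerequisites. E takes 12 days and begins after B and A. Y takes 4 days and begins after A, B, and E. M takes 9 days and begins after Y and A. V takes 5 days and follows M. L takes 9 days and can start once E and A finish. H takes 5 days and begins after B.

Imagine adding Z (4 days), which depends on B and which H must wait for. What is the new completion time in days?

40

Originally the process takes 40 days.
With Z inserted, H now waits for max(B, Z).
New critical path: B→E→Y→M→V = 10+12+4+9+5 = 40 ⇒ 40 days.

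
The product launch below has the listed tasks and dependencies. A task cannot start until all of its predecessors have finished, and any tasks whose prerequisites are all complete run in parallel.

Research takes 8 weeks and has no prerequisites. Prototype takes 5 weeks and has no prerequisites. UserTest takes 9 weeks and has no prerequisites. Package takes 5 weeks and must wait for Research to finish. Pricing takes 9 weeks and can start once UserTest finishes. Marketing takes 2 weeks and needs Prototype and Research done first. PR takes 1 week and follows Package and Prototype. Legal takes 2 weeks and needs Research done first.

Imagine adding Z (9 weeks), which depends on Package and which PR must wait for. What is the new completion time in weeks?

Originally the project takes 18 weeks.
With Z inserted, PR now waits for max(Package, Prototype, Z).
New critical path: Research→Package→Z→PR = 8+5+9+1 = 23 ⇒ 23 weeks.

23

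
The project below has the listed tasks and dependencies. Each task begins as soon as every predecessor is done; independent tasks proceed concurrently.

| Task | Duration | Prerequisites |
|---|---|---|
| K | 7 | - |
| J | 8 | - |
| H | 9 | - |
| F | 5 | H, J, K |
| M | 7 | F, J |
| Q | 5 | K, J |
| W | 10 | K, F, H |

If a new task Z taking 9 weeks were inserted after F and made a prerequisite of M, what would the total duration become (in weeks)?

Originally the project takes 24 weeks.
With Z inserted, M now waits for max(F, J, Z).
New critical path: H→F→Z→M = 9+5+9+7 = 30 ⇒ 30 weeks.

30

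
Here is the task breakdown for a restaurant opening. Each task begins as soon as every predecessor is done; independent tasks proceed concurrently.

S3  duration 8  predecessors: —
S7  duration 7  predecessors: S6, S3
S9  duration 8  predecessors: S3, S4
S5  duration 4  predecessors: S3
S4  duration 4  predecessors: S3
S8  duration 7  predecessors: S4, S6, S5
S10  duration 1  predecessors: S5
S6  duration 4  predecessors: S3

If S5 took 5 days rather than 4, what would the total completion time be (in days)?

20

The binding path is S3→S4→S9 = 8+4+8 = 20; finish at 20 days.
The longest path through S5 is only 19 days, so S5 has float 1.
No other chain overtakes it, so the finish is 20 days.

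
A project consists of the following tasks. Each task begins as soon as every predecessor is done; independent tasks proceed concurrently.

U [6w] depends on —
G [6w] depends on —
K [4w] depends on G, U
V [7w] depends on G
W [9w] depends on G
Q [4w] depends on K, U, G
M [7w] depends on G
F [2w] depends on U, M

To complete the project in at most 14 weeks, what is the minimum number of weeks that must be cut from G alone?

1

Current finish: 15 weeks; target: 14.
G is on every critical path, so each week cut from G cuts the finish by one (this holds down to a finish of 14).
Need 15 − 14 = 1 week off G → G becomes 5 weeks, finish becomes 14.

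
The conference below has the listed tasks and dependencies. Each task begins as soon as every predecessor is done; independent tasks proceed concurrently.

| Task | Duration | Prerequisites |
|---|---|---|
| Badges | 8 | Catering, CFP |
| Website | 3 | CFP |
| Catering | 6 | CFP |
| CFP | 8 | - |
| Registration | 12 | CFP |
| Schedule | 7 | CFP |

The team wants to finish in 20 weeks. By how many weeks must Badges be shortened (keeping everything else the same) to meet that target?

Current finish: 22 weeks; target: 20.
Badges is on every critical path, so each week cut from Badges cuts the finish by one (this holds down to a finish of 20).
Need 22 − 20 = 2 weeks off Badges → Badges becomes 6 weeks, finish becomes 20.

2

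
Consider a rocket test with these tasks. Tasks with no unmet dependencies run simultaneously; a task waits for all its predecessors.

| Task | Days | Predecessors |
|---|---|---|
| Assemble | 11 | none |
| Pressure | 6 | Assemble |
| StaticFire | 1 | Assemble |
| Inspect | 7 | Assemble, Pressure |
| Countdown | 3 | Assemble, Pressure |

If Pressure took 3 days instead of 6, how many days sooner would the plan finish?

As given, the longest chain is Assemble→Pressure→Inspect = 11+6+7 = 24, so the finish is 24 days.
Since Pressure is critical, the -3 change carries straight to that chain (now 21 days).
No other chain overtakes it, so the finish is 21 days.
Change in finish: 21 − 24 = -3 days.

3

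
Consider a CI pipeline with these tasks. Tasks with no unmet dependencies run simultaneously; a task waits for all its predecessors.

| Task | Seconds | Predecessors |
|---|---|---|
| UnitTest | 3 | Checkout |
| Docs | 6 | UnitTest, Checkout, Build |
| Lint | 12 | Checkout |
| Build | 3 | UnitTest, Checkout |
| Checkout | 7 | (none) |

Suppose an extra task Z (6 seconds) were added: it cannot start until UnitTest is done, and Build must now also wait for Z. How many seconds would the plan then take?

Originally the plan takes 19 seconds.
With Z inserted, Build now waits for max(UnitTest, Checkout, Z).
New critical path: Checkout→UnitTest→Z→Build→Docs = 7+3+6+3+6 = 25 ⇒ 25 seconds.

25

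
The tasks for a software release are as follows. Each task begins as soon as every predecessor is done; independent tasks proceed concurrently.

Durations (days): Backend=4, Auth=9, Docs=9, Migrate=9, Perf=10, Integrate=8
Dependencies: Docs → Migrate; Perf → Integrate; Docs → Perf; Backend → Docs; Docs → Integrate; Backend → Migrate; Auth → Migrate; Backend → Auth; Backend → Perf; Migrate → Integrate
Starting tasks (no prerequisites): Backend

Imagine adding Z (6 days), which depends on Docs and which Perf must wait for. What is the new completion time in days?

37

Originally the plan takes 31 days.
With Z inserted, Perf now waits for max(Docs, Backend, Z).
New critical path: Backend→Docs→Z→Perf→Integrate = 4+9+6+10+8 = 37 ⇒ 37 days.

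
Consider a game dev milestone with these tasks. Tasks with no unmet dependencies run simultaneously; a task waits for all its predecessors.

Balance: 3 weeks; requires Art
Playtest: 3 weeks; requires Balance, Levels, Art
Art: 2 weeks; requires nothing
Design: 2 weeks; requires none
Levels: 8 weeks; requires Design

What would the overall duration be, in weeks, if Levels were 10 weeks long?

15

The binding path is Design→Levels→Playtest = 2+8+3 = 13; finish at 13 weeks.
Levels is on the critical path; changing it to 10 makes that path 15 weeks.
No other chain overtakes it, so the finish is 15 weeks.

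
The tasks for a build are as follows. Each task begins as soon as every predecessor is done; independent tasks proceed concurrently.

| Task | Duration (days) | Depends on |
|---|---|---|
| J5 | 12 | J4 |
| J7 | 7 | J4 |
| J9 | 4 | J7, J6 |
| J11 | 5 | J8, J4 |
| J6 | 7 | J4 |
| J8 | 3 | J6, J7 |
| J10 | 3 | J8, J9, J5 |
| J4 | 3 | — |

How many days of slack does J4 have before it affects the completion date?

0

J4→J5→J10 = 3+12+3 = 18 sets the makespan at 18 days.
Longest path through J4: 18 days (earliest finish 3, latest finish 3).
Slack of J4 = 0 − 0 = 0 days.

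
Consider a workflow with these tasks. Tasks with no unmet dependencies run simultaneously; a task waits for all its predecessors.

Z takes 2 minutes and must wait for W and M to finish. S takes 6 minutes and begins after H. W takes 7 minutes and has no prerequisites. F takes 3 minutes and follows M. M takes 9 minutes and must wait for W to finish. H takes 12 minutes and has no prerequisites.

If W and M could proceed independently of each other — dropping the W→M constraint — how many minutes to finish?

With the dependency in place, W→M→F = 7+9+3 = 19 sets the finish at 19 minutes.
Without W→M, M's earliest start moves from 7 to 0.
After: H→S = 12+6 = 18 → 18 minutes.

18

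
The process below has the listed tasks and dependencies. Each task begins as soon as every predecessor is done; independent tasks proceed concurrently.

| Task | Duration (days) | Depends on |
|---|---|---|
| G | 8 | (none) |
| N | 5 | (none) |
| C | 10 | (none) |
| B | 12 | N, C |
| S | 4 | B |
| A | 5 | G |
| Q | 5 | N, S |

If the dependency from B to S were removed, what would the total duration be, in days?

With the dependency in place, C→B→S→Q = 10+12+4+5 = 31 sets the finish at 31 days.
Without B→S, S's earliest start moves from 22 to 0.
New critical path: C→B = 10+12 = 22 ⇒ 22 days.

22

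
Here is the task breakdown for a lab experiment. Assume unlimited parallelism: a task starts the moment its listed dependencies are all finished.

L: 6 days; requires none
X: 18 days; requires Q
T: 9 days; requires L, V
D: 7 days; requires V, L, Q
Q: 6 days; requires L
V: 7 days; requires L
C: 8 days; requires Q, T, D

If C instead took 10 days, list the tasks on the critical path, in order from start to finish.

L, V, T, C

The binding path is L→V→T→C = 6+7+9+8 = 30; finish at 30 days.
C is on the critical path; changing it to 10 makes that path 32 days.
That remains the longest chain; total 32 days.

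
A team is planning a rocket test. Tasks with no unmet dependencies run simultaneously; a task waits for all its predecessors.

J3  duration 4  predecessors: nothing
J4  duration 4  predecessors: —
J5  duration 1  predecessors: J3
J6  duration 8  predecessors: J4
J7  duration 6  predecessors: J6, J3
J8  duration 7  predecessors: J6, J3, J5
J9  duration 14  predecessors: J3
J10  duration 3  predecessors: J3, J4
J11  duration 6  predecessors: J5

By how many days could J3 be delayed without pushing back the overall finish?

Critical path: J4→J6→J8 = 4+8+7 = 19, so the finish is 19 days.
Longest path through J3: 18 days (earliest finish 4, latest finish 5).
Float = 19 − 18 = 1.

1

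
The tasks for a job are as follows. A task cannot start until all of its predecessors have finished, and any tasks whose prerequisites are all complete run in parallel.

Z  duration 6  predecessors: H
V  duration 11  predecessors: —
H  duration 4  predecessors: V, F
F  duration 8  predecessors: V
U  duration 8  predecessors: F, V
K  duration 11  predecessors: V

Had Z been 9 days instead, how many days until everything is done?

As given, the longest chain is V→F→H→Z = 11+8+4+6 = 29, so the finish is 29 days.
Z lies on that path, so at 9 days the path becomes 32 days.
No other chain overtakes it, so the finish is 32 days.

32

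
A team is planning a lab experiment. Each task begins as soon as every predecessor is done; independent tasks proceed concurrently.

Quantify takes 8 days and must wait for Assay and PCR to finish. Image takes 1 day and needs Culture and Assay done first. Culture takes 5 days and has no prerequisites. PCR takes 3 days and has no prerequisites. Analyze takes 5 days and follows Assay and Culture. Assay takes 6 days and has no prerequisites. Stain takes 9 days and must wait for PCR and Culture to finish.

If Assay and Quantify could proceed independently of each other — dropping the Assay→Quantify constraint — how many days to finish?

Original critical path: Culture→Stain = 5+9 = 14 ⇒ 14 days.
Without Assay→Quantify, Quantify's earliest start moves from 6 to 3.
New critical path: Culture→Stain = 5+9 = 14 ⇒ 14 days.

14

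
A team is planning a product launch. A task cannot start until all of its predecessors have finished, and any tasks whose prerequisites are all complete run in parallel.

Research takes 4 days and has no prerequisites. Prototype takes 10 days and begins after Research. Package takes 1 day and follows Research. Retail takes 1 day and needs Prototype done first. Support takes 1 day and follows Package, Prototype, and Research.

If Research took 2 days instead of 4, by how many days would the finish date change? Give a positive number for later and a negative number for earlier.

-2

As given, the longest chain is Research→Prototype→Retail = 4+10+1 = 15, so the finish is 15 days.
Since Research is critical, the -2 change carries straight to that chain (now 13 days).
The critical path is still Research→Prototype→Retail; finish is now 13 days.
Change in finish: 13 − 15 = -2 days.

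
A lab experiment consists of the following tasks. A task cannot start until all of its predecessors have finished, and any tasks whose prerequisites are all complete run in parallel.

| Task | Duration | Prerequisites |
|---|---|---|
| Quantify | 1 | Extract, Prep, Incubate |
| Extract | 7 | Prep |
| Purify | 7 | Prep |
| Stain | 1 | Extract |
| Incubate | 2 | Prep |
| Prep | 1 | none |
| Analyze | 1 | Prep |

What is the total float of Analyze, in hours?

The longest chain is Prep→Extract→Stain = 1+7+1 = 9; overall finish 9 hours.
Longest path through Analyze: 2 hours (earliest finish 2, latest finish 9).
So Analyze can slip 9 − 2 = 7 hours.

7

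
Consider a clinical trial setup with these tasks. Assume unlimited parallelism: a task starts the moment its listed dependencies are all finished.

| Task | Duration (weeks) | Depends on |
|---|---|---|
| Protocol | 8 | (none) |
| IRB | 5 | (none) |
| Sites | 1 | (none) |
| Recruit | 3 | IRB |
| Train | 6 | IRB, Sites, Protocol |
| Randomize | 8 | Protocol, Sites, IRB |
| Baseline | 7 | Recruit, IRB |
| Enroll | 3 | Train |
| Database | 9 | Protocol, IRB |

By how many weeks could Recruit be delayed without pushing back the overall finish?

Protocol→Train→Enroll = 8+6+3 = 17 sets the makespan at 17 weeks.
Longest path through Recruit: 15 weeks (earliest finish 8, latest finish 10).
So Recruit can slip 10 − 8 = 2 weeks.

2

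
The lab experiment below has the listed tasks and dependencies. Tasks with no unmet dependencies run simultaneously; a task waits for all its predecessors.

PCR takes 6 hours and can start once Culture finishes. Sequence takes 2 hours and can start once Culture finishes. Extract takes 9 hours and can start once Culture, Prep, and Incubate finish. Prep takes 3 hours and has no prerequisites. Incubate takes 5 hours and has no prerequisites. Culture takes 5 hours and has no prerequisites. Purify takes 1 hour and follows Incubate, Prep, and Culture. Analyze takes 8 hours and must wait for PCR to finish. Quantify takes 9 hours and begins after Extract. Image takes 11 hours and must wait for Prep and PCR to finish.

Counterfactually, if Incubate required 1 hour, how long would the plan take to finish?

23

Critical path before the change: Incubate→Extract→Quantify = 5+9+9 = 23 giving 23 hours.
Since Incubate is critical, the -4 change carries straight to that chain (now 19 hours).
New critical path: Culture→Extract→Quantify = 5+9+9 = 23 ⇒ 23 hours.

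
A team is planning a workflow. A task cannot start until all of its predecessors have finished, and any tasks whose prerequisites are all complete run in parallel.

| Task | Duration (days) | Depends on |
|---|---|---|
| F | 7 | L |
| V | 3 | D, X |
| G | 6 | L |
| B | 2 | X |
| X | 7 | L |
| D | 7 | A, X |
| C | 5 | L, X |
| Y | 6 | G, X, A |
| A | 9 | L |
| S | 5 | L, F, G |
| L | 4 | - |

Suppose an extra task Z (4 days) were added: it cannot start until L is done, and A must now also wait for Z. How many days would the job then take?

27

Originally the job takes 23 days.
With Z inserted, A now waits for max(L, Z).
New critical path: L→Z→A→D→V = 4+4+9+7+3 = 27 ⇒ 27 days.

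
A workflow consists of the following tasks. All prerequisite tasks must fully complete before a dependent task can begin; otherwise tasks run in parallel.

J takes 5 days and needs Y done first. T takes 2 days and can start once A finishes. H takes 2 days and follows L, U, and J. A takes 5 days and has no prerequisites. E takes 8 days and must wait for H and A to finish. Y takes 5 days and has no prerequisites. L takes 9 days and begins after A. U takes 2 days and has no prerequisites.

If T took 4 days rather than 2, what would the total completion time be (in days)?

24

The binding path is A→L→H→E = 5+9+2+8 = 24; finish at 24 days.
T is off the critical path — its longest chain is 7 days, giving 17 of slack.
The critical path is still A→L→H→E; finish is now 24 days.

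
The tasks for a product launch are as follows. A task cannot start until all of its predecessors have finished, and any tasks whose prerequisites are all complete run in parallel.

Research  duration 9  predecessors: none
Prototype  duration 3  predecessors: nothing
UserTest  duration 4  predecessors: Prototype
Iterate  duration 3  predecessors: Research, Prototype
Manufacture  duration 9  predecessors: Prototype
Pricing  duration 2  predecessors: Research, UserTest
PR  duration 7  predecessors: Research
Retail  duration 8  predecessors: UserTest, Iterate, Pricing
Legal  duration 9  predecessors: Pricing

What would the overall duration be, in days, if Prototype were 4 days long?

20

The binding path is Research→Iterate→Retail = 9+3+8 = 20; finish at 20 days.
Prototype has 2 days of float (longest path through it is 18).
That remains the longest chain; total 20 days.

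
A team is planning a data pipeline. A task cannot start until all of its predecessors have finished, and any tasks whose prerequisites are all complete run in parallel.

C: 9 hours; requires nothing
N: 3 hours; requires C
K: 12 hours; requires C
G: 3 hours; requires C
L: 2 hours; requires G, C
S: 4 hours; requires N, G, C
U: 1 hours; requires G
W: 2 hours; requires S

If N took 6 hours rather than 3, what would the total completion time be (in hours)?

21

Baseline: C→K = 9+12 = 21 → 21 hours.
N is off the critical path — its longest chain is 18 hours, giving 3 of slack.
New critical path: C→N→S→W = 9+6+4+2 = 21 ⇒ 21 hours.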